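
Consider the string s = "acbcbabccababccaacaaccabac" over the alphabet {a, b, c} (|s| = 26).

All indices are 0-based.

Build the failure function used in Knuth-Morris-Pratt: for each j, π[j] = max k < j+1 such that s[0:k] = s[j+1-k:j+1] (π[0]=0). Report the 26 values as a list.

π[0] = 0
j=1 s[j]='c': π[1]=0 (border '')
j=2 s[j]='b': π[2]=0 (border '')
j=3 s[j]='c': π[3]=0 (border '')
j=4 s[j]='b': π[4]=0 (border '')
j=5 s[j]='a': π[5]=1 (border 'a')
j=6 s[j]='b': k: 1→0; π[6]=0 (border '')
j=7 s[j]='c': π[7]=0 (border '')
j=8 s[j]='c': π[8]=0 (border '')
j=9 s[j]='a': π[9]=1 (border 'a')
j=10 s[j]='b': k: 1→0; π[10]=0 (border '')
j=11 s[j]='a': π[11]=1 (border 'a')
j=12 s[j]='b': k: 1→0; π[12]=0 (border '')
j=13 s[j]='c': π[13]=0 (border '')
j=14 s[j]='c': π[14]=0 (border '')
j=15 s[j]='a': π[15]=1 (border 'a')
j=16 s[j]='a': k: 1→0; π[16]=1 (border 'a')
j=17 s[j]='c': π[17]=2 (border 'ac')
j=18 s[j]='a': k: 2→0; π[18]=1 (border 'a')
j=19 s[j]='a': k: 1→0; π[19]=1 (border 'a')
j=20 s[j]='c': π[20]=2 (border 'ac')
j=21 s[j]='c': k: 2→0; π[21]=0 (border '')
j=22 s[j]='a': π[22]=1 (border 'a')
j=23 s[j]='b': k: 1→0; π[23]=0 (border '')
j=24 s[j]='a': π[24]=1 (border 'a')
j=25 s[j]='c': π[25]=2 (border 'ac')

[0, 0, 0, 0, 0, 1, 0, 0, 0, 1, 0, 1, 0, 0, 0, 1, 1, 2, 1, 1, 2, 0, 1, 0, 1, 2]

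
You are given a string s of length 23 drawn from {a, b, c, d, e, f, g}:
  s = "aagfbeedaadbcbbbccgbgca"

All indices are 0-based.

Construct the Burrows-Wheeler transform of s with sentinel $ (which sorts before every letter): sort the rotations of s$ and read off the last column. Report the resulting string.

acd$aacbdbfggbbceaebgcba

rank  rotation                  last
    0  $aagfbeedaadbcbbbccgbgca  a
    1  a$aagfbeedaadbcbbbccgbgc  c
    2  aadbcbbbccgbgca$aagfbeed  d
    3  aagfbeedaadbcbbbccgbgca$  $
    4  adbcbbbccgbgca$aagfbeeda  a
    5  agfbeedaadbcbbbccgbgca$a  a
    6  bbbccgbgca$aagfbeedaadbc  c
    7  bbccgbgca$aagfbeedaadbcb  b
    8  bcbbbccgbgca$aagfbeedaad  d
    9  bccgbgca$aagfbeedaadbcbb  b
   10  beedaadbcbbbccgbgca$aagf  f
   11  bgca$aagfbeedaadbcbbbccg  g
   12  ca$aagfbeedaadbcbbbccgbg  g
   13  cbbbccgbgca$aagfbeedaadb  b
   14  ccgbgca$aagfbeedaadbcbbb  b
   15  cgbgca$aagfbeedaadbcbbbc  c
   16  daadbcbbbccgbgca$aagfbee  e
   17  dbcbbbccgbgca$aagfbeedaa  a
   18  edaadbcbbbccgbgca$aagfbe  e
   19  eedaadbcbbbccgbgca$aagfb  b
   20  fbeedaadbcbbbccgbgca$aag  g
   21  gbgca$aagfbeedaadbcbbbcc  c
   22  gca$aagfbeedaadbcbbbccgb  b
   23  gfbeedaadbcbbbccgbgca$aa  a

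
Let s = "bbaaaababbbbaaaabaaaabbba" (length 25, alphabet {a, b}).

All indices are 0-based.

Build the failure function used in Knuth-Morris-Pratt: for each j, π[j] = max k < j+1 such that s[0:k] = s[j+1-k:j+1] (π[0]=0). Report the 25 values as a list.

π[0] = 0
j=1 s[j]='b': π[1]=1 (border 'b')
j=2 s[j]='a': k: 1→0; π[2]=0 (border '')
j=3 s[j]='a': π[3]=0 (border '')
j=4 s[j]='a': π[4]=0 (border '')
j=5 s[j]='a': π[5]=0 (border '')
j=6 s[j]='b': π[6]=1 (border 'b')
j=7 s[j]='a': k: 1→0; π[7]=0 (border '')
j=8 s[j]='b': π[8]=1 (border 'b')
j=9 s[j]='b': π[9]=2 (border 'bb')
j=10 s[j]='b': k: 2→1; π[10]=2 (border 'bb')
j=11 s[j]='b': k: 2→1; π[11]=2 (border 'bb')
j=12 s[j]='a': π[12]=3 (border 'bba')
j=13 s[j]='a': π[13]=4 (border 'bbaa')
j=14 s[j]='a': π[14]=5 (border 'bbaaa')
j=15 s[j]='a': π[15]=6 (border 'bbaaaa')
j=16 s[j]='b': π[16]=7 (border 'bbaaaab')
j=17 s[j]='a': π[17]=8 (border 'bbaaaaba')
j=18 s[j]='a': k: 8→0; π[18]=0 (border '')
j=19 s[j]='a': π[19]=0 (border '')
j=20 s[j]='a': π[20]=0 (border '')
j=21 s[j]='b': π[21]=1 (border 'b')
j=22 s[j]='b': π[22]=2 (border 'bb')
j=23 s[j]='b': k: 2→1; π[23]=2 (border 'bb')
j=24 s[j]='a': π[24]=3 (border 'bba')

[0, 1, 0, 0, 0, 0, 1, 0, 1, 2, 2, 2, 3, 4, 5, 6, 7, 8, 0, 0, 0, 1, 2, 2, 3]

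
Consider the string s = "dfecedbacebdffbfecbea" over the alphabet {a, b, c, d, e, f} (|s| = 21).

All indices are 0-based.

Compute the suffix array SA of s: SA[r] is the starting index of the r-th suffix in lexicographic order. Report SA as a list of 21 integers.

[20, 7, 6, 10, 18, 14, 17, 8, 3, 5, 0, 11, 19, 9, 16, 2, 4, 13, 15, 1, 12]

rank | idx | suffix
   0 |  20 | a
   1 |   7 | acebdffbfecbea
   2 |   6 | bacebdffbfecbea
   3 |  10 | bdffbfecbea
   4 |  18 | bea
   5 |  14 | bfecbea
   6 |  17 | cbea
   7 |   8 | cebdffbfecbea
   8 |   3 | cedbacebdffbfecbea
   9 |   5 | dbacebdffbfecbea
  10 |   0 | dfecedbacebdffbfecbea
  11 |  11 | dffbfecbea
  12 |  19 | ea
  13 |   9 | ebdffbfecbea
  14 |  16 | ecbea
  15 |   2 | ecedbacebdffbfecbea
  16 |   4 | edbacebdffbfecbea
  17 |  13 | fbfecbea
  18 |  15 | fecbea
  19 |   1 | fecedbacebdffbfecbea
  20 |  12 | ffbfecbea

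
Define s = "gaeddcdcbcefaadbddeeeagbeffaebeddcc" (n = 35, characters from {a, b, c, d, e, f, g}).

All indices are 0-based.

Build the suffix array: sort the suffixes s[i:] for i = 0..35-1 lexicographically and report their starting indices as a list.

sorted suffixes:
  #0 SA[0]=12  'aadbddeeeagbeffaebeddcc'
  #1 SA[1]=13  'adbddeeeagbeffaebeddcc'
  #2 SA[2]=27  'aebeddcc'
  #3 SA[3]=1  'aeddcdcbcefaadbddeeeagbeffaebeddcc'
  #4 SA[4]=21  'agbeffaebeddcc'
  #5 SA[5]=8  'bcefaadbddeeeagbeffaebeddcc'
  #6 SA[6]=15  'bddeeeagbeffaebeddcc'
  #7 SA[7]=29  'beddcc'
  #8 SA[8]=23  'beffaebeddcc'
  #9 SA[9]=34  'c'
  #10 SA[10]=7  'cbcefaadbddeeeagbeffaebeddcc'
  #11 SA[11]=33  'cc'
  #12 SA[12]=5  'cdcbcefaadbddeeeagbeffaebeddcc'
  #13 SA[13]=9  'cefaadbddeeeagbeffaebeddcc'
  #14 SA[14]=14  'dbddeeeagbeffaebeddcc'
  #15 SA[15]=6  'dcbcefaadbddeeeagbeffaebeddcc'
  #16 SA[16]=32  'dcc'
  #17 SA[17]=4  'dcdcbcefaadbddeeeagbeffaebeddcc'
  #18 SA[18]=31  'ddcc'
  #19 SA[19]=3  'ddcdcbcefaadbddeeeagbeffaebeddcc'
  #20 SA[20]=16  'ddeeeagbeffaebeddcc'
  #21 SA[21]=17  'deeeagbeffaebeddcc'
  #22 SA[22]=20  'eagbeffaebeddcc'
  #23 SA[23]=28  'ebeddcc'
  #24 SA[24]=30  'eddcc'
  #25 SA[25]=2  'eddcdcbcefaadbddeeeagbeffaebeddcc'
  #26 SA[26]=19  'eeagbeffaebeddcc'
  #27 SA[27]=18  'eeeagbeffaebeddcc'
  #28 SA[28]=10  'efaadbddeeeagbeffaebeddcc'
  #29 SA[29]=24  'effaebeddcc'
  #30 SA[30]=11  'faadbddeeeagbeffaebeddcc'
  #31 SA[31]=26  'faebeddcc'
  #32 SA[32]=25  'ffaebeddcc'
  #33 SA[33]=0  'gaeddcdcbcefaadbddeeeagbeffaebeddcc'
  #34 SA[34]=22  'gbeffaebeddcc'

[12, 13, 27, 1, 21, 8, 15, 29, 23, 34, 7, 33, 5, 9, 14, 6, 32, 4, 31, 3, 16, 17, 20, 28, 30, 2, 19, 18, 10, 24, 11, 26, 25, 0, 22]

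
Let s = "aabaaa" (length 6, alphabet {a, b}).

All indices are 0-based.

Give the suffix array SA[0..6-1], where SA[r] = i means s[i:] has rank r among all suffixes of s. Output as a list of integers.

[5, 4, 3, 0, 1, 2]

sorted suffixes:
  #0 SA[0]=5  'a'
  #1 SA[1]=4  'aa'
  #2 SA[2]=3  'aaa'
  #3 SA[3]=0  'aabaaa'
  #4 SA[4]=1  'abaaa'
  #5 SA[5]=2  'baaa'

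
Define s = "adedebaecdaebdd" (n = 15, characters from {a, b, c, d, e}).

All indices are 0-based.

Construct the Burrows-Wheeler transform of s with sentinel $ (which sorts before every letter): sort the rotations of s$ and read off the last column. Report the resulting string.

rank  rotation          last
    0  $adedebaecdaebdd  d
    1  adedebaecdaebdd$  $
    2  aebdd$adedebaecd  d
    3  aecdaebdd$adedeb  b
    4  baecdaebdd$adede  e
    5  bdd$adedebaecdae  e
    6  cdaebdd$adedebae  e
    7  d$adedebaecdaebd  d
    8  daebdd$adedebaec  c
    9  dd$adedebaecdaeb  b
   10  debaecdaebdd$ade  e
   11  dedebaecdaebdd$a  a
   12  ebaecdaebdd$aded  d
   13  ebdd$adedebaecda  a
   14  ecdaebdd$adedeba  a
   15  edebaecdaebdd$ad  d

d$dbeeedcbeadaad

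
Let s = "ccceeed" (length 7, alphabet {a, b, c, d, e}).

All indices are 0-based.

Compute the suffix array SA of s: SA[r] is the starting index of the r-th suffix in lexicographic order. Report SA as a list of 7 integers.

[0, 1, 2, 6, 5, 4, 3]

rank→(start, suffix):
  0 → (0, 'ccceeed')
  1 → (1, 'cceeed')
  2 → (2, 'ceeed')
  3 → (6, 'd')
  4 → (5, 'ed')
  5 → (4, 'eed')
  6 → (3, 'eeed')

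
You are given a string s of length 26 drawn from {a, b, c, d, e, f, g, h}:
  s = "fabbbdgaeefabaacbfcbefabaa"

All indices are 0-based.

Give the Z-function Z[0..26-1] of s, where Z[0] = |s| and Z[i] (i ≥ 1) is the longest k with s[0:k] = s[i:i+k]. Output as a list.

[26, 0, 0, 0, 0, 0, 0, 0, 0, 0, 3, 0, 0, 0, 0, 0, 0, 1, 0, 0, 0, 3, 0, 0, 0, 0]

Z[0]=26
i=1: fresh scan; Z[1]=0
i=2: fresh scan; Z[2]=0
i=3: fresh scan; Z[3]=0
i=4: fresh scan; Z[4]=0
i=5: fresh scan; Z[5]=0
i=6: fresh scan; Z[6]=0
i=7: fresh scan; Z[7]=0
i=8: fresh scan; Z[8]=0
i=9: fresh scan; Z[9]=0
i=10: fresh scan; Z[10]=3 grow→box=[10,13)
i=11: min(r-i=2, Z[1]=0)=0; Z[11]=0
i=12: min(r-i=1, Z[2]=0)=0; Z[12]=0
i=13: fresh scan; Z[13]=0
i=14: fresh scan; Z[14]=0
i=15: fresh scan; Z[15]=0
i=16: fresh scan; Z[16]=0
i=17: fresh scan; Z[17]=1 grow→box=[17,18)
i=18: fresh scan; Z[18]=0
i=19: fresh scan; Z[19]=0
i=20: fresh scan; Z[20]=0
i=21: fresh scan; Z[21]=3 grow→box=[21,24)
i=22: min(r-i=2, Z[1]=0)=0; Z[22]=0
i=23: min(r-i=1, Z[2]=0)=0; Z[23]=0
i=24: fresh scan; Z[24]=0
i=25: fresh scan; Z[25]=0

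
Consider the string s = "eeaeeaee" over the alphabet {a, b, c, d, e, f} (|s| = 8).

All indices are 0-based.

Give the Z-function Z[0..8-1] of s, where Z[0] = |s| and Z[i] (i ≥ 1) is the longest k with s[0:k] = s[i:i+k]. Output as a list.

Z[0]=8
i=1: outside box; Z[1]=1 extend→box=[1,2)
i=2: outside box; Z[2]=0
i=3: outside box; Z[3]=5 extend→box=[3,8)
i=4: min(r-i=4, Z[1]=1)=1; Z[4]=1
i=5: min(r-i=3, Z[2]=0)=0; Z[5]=0
i=6: min(r-i=2, Z[3]=5)=2; Z[6]=2
i=7: min(r-i=1, Z[4]=1)=1; Z[7]=1

[8, 1, 0, 5, 1, 0, 2, 1]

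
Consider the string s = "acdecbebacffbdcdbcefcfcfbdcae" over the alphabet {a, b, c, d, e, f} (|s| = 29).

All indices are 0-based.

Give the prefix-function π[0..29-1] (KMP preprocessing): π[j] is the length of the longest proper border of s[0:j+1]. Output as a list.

π[0] = 0
j=1 s[j]='c': π[1]=0 (border '')
j=2 s[j]='d': π[2]=0 (border '')
j=3 s[j]='e': π[3]=0 (border '')
j=4 s[j]='c': π[4]=0 (border '')
j=5 s[j]='b': π[5]=0 (border '')
j=6 s[j]='e': π[6]=0 (border '')
j=7 s[j]='b': π[7]=0 (border '')
j=8 s[j]='a': π[8]=1 (border 'a')
j=9 s[j]='c': π[9]=2 (border 'ac')
j=10 s[j]='f': k: 2→0; π[10]=0 (border '')
j=11 s[j]='f': π[11]=0 (border '')
j=12 s[j]='b': π[12]=0 (border '')
j=13 s[j]='d': π[13]=0 (border '')
j=14 s[j]='c': π[14]=0 (border '')
j=15 s[j]='d': π[15]=0 (border '')
j=16 s[j]='b': π[16]=0 (border '')
j=17 s[j]='c': π[17]=0 (border '')
j=18 s[j]='e': π[18]=0 (border '')
j=19 s[j]='f': π[19]=0 (border '')
j=20 s[j]='c': π[20]=0 (border '')
j=21 s[j]='f': π[21]=0 (border '')
j=22 s[j]='c': π[22]=0 (border '')
j=23 s[j]='f': π[23]=0 (border '')
j=24 s[j]='b': π[24]=0 (border '')
j=25 s[j]='d': π[25]=0 (border '')
j=26 s[j]='c': π[26]=0 (border '')
j=27 s[j]='a': π[27]=1 (border 'a')
j=28 s[j]='e': k: 1→0; π[28]=0 (border '')

[0, 0, 0, 0, 0, 0, 0, 0, 1, 2, 0, 0, 0, 0, 0, 0, 0, 0, 0, 0, 0, 0, 0, 0, 0, 0, 0, 1, 0]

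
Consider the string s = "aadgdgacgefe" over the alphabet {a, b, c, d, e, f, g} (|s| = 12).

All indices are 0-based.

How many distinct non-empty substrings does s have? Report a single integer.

rank | idx | suffix
   0 |   0 | aadgdgacgefe
   1 |   6 | acgefe
   2 |   1 | adgdgacgefe
   3 |   7 | cgefe
   4 |   4 | dgacgefe
   5 |   2 | dgdgacgefe
   6 |  11 | e
   7 |   9 | efe
   8 |  10 | fe
   9 |   5 | gacgefe
  10 |   3 | gdgacgefe
  11 |   8 | gefe

SA = [0, 6, 1, 7, 4, 2, 11, 9, 10, 5, 3, 8]
i: (SA[i-1],SA[i]) lcp shared
  1: (0,6) 1 'a'
  2: (6,1) 1 'a'
  3: (1,7) 0 ''
  4: (7,4) 0 ''
  5: (4,2) 2 'dg'
  6: (2,11) 0 ''
  7: (11,9) 1 'e'
  8: (9,10) 0 ''
  9: (10,5) 0 ''
  10: (5,3) 1 'g'
  11: (3,8) 1 'g'

n(n+1)/2 = 12·13/2 = 78
Σ LCP = 0 + 1 + 1 + 0 + 0 + 2 + 0 + 1 + 0 + 0 + 1 + 1 = 7
distinct = 78 − 7 = 71

71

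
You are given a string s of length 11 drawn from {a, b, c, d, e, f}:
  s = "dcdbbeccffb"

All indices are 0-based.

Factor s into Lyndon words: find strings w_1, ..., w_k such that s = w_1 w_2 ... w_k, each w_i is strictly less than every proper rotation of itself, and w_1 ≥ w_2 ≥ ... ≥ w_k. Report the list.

emit factor 1: 'd' (i=0, period=1)
emit factor 2: 'cd' (i=1, period=2)
emit factor 3: 'bbeccff' (i=3, period=7)
emit factor 4: 'b' (i=10, period=1)

["d", "cd", "bbeccff", "b"]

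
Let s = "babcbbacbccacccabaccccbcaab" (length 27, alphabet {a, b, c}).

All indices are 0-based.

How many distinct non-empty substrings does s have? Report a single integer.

330

rank | idx | suffix
   0 |  24 | aab
   1 |  25 | ab
   2 |  15 | abaccccbcaab
   3 |   1 | abcbbacbccacccabaccccbcaab
   4 |   6 | acbccacccabaccccbcaab
   5 |  11 | acccabaccccbcaab
   6 |  17 | accccbcaab
   7 |  26 | b
   8 |   0 | babcbbacbccacccabaccccbcaab
   9 |   5 | bacbccacccabaccccbcaab
  10 |  16 | baccccbcaab
  11 |   4 | bbacbccacccabaccccbcaab
  12 |  22 | bcaab
  13 |   2 | bcbbacbccacccabaccccbcaab
  14 |   8 | bccacccabaccccbcaab
  15 |  23 | caab
  16 |  14 | cabaccccbcaab
  17 |  10 | cacccabaccccbcaab
  18 |   3 | cbbacbccacccabaccccbcaab
  19 |  21 | cbcaab
  20 |   7 | cbccacccabaccccbcaab
  21 |  13 | ccabaccccbcaab
  22 |   9 | ccacccabaccccbcaab
  23 |  20 | ccbcaab
  24 |  12 | cccabaccccbcaab
  25 |  19 | cccbcaab
  26 |  18 | ccccbcaab

SA = [24, 25, 15, 1, 6, 11, 17, 26, 0, 5, 16, 4, 22, 2, 8, 23, 14, 10, 3, 21, 7, 13, 9, 20, 12, 19, 18]
[i] adj suffixes → lcp
  [1] 24/25 → 1 ('a')
  [2] 25/15 → 2 ('ab')
  [3] 15/1 → 2 ('ab')
  [4] 1/6 → 1 ('a')
  [5] 6/11 → 2 ('ac')
  [6] 11/17 → 4 ('accc')
  [7] 17/26 → 0 ('')
  [8] 26/0 → 1 ('b')
  [9] 0/5 → 2 ('ba')
  [10] 5/16 → 3 ('bac')
  [11] 16/4 → 1 ('b')
  [12] 4/22 → 1 ('b')
  [13] 22/2 → 2 ('bc')
  [14] 2/8 → 2 ('bc')
  [15] 8/23 → 0 ('')
  [16] 23/14 → 2 ('ca')
  [17] 14/10 → 2 ('ca')
  [18] 10/3 → 1 ('c')
  [19] 3/21 → 2 ('cb')
  [20] 21/7 → 3 ('cbc')
  [21] 7/13 → 1 ('c')
  [22] 13/9 → 3 ('cca')
  [23] 9/20 → 2 ('cc')
  [24] 20/12 → 2 ('cc')
  [25] 12/19 → 3 ('ccc')
  [26] 19/18 → 3 ('ccc')

n(n+1)/2 = 27·28/2 = 378
Σ LCP = 0 + 1 + 2 + 2 + 1 + 2 + 4 + 0 + 1 + 2 + 3 + 1 + 1 + 2 + 2 + 0 + 2 + 2 + 1 + 2 + 3 + 1 + 3 + 2 + 2 + 3 + 3 = 48
distinct = 378 − 48 = 330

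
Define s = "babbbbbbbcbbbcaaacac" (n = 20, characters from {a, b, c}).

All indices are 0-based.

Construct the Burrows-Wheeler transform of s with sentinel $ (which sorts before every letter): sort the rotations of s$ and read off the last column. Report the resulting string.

rank  rotation               last
    0  $babbbbbbbcbbbcaaacac  c
    1  aaacac$babbbbbbbcbbbc  c
    2  aacac$babbbbbbbcbbbca  a
    3  abbbbbbbcbbbcaaacac$b  b
    4  ac$babbbbbbbcbbbcaaac  c
    5  acac$babbbbbbbcbbbcaa  a
    6  babbbbbbbcbbbcaaacac$  $
    7  bbbbbbbcbbbcaaacac$ba  a
    8  bbbbbbcbbbcaaacac$bab  b
    9  bbbbbcbbbcaaacac$babb  b
   10  bbbbcbbbcaaacac$babbb  b
   11  bbbcaaacac$babbbbbbbc  c
   12  bbbcbbbcaaacac$babbbb  b
   13  bbcaaacac$babbbbbbbcb  b
   14  bbcbbbcaaacac$babbbbb  b
   15  bcaaacac$babbbbbbbcbb  b
   16  bcbbbcaaacac$babbbbbb  b
   17  c$babbbbbbbcbbbcaaaca  a
   18  caaacac$babbbbbbbcbbb  b
   19  cac$babbbbbbbcbbbcaaa  a
   20  cbbbcaaacac$babbbbbbb  b

ccabca$abbbcbbbbbabab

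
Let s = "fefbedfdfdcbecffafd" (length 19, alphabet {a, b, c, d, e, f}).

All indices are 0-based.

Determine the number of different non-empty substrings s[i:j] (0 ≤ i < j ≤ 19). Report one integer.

sorted suffixes:
  #0 SA[0]=16  'afd'
  #1 SA[1]=11  'becffafd'
  #2 SA[2]=3  'bedfdfdcbecffafd'
  #3 SA[3]=10  'cbecffafd'
  #4 SA[4]=13  'cffafd'
  #5 SA[5]=18  'd'
  #6 SA[6]=9  'dcbecffafd'
  #7 SA[7]=7  'dfdcbecffafd'
  #8 SA[8]=5  'dfdfdcbecffafd'
  #9 SA[9]=12  'ecffafd'
  #10 SA[10]=4  'edfdfdcbecffafd'
  #11 SA[11]=1  'efbedfdfdcbecffafd'
  #12 SA[12]=15  'fafd'
  #13 SA[13]=2  'fbedfdfdcbecffafd'
  #14 SA[14]=17  'fd'
  #15 SA[15]=8  'fdcbecffafd'
  #16 SA[16]=6  'fdfdcbecffafd'
  #17 SA[17]=0  'fefbedfdfdcbecffafd'
  #18 SA[18]=14  'ffafd'

SA = [16, 11, 3, 10, 13, 18, 9, 7, 5, 12, 4, 1, 15, 2, 17, 8, 6, 0, 14]
[i] adj suffixes → lcp
  [1] 16/11 → 0 ('')
  [2] 11/3 → 2 ('be')
  [3] 3/10 → 0 ('')
  [4] 10/13 → 1 ('c')
  [5] 13/18 → 0 ('')
  [6] 18/9 → 1 ('d')
  [7] 9/7 → 1 ('d')
  [8] 7/5 → 3 ('dfd')
  [9] 5/12 → 0 ('')
  [10] 12/4 → 1 ('e')
  [11] 4/1 → 1 ('e')
  [12] 1/15 → 0 ('')
  [13] 15/2 → 1 ('f')
  [14] 2/17 → 1 ('f')
  [15] 17/8 → 2 ('fd')
  [16] 8/6 → 2 ('fd')
  [17] 6/0 → 1 ('f')
  [18] 0/14 → 1 ('f')

n(n+1)/2 = 19·20/2 = 190
Σ LCP = 0 + 0 + 2 + 0 + 1 + 0 + 1 + 1 + 3 + 0 + 1 + 1 + 0 + 1 + 1 + 2 + 2 + 1 + 1 = 18
distinct = 190 − 18 = 172

172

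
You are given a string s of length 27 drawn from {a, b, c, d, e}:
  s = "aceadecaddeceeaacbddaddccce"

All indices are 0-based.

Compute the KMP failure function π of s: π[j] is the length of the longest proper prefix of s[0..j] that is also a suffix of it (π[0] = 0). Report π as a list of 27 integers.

π[0] = 0
j=1 s[j]='c': π[1]=0 (border '')
j=2 s[j]='e': π[2]=0 (border '')
j=3 s[j]='a': π[3]=1 (border 'a')
j=4 s[j]='d': k: 1→0; π[4]=0 (border '')
j=5 s[j]='e': π[5]=0 (border '')
j=6 s[j]='c': π[6]=0 (border '')
j=7 s[j]='a': π[7]=1 (border 'a')
j=8 s[j]='d': k: 1→0; π[8]=0 (border '')
j=9 s[j]='d': π[9]=0 (border '')
j=10 s[j]='e': π[10]=0 (border '')
j=11 s[j]='c': π[11]=0 (border '')
j=12 s[j]='e': π[12]=0 (border '')
j=13 s[j]='e': π[13]=0 (border '')
j=14 s[j]='a': π[14]=1 (border 'a')
j=15 s[j]='a': k: 1→0; π[15]=1 (border 'a')
j=16 s[j]='c': π[16]=2 (border 'ac')
j=17 s[j]='b': k: 2→0; π[17]=0 (border '')
j=18 s[j]='d': π[18]=0 (border '')
j=19 s[j]='d': π[19]=0 (border '')
j=20 s[j]='a': π[20]=1 (border 'a')
j=21 s[j]='d': k: 1→0; π[21]=0 (border '')
j=22 s[j]='d': π[22]=0 (border '')
j=23 s[j]='c': π[23]=0 (border '')
j=24 s[j]='c': π[24]=0 (border '')
j=25 s[j]='c': π[25]=0 (border '')
j=26 s[j]='e': π[26]=0 (border '')

[0, 0, 0, 1, 0, 0, 0, 1, 0, 0, 0, 0, 0, 0, 1, 1, 2, 0, 0, 0, 1, 0, 0, 0, 0, 0, 0]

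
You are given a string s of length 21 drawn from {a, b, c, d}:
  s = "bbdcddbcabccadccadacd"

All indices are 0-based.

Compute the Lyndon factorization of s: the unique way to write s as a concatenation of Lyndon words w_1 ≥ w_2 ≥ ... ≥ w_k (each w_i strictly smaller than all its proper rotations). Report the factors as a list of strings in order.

["bbdcddbc", "abccadccadacd"]

emit factor 1: 'bbdcddbc' (i=0, period=8)
emit factor 2: 'abccadccadacd' (i=8, period=13)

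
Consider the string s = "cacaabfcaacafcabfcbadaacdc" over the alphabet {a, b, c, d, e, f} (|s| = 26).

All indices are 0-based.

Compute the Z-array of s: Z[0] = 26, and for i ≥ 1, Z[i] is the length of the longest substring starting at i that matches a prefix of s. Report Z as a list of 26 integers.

[26, 0, 2, 0, 0, 0, 0, 2, 0, 0, 2, 0, 0, 2, 0, 0, 0, 1, 0, 0, 0, 0, 0, 1, 0, 1]

Z[0]=26
i=1: fresh scan; Z[1]=0
i=2: fresh scan; Z[2]=2 scan→box=[2,4)
i=3: min(r-i=1, Z[1]=0)=0; Z[3]=0
i=4: fresh scan; Z[4]=0
i=5: fresh scan; Z[5]=0
i=6: fresh scan; Z[6]=0
i=7: fresh scan; Z[7]=2 scan→box=[7,9)
i=8: min(r-i=1, Z[1]=0)=0; Z[8]=0
i=9: fresh scan; Z[9]=0
i=10: fresh scan; Z[10]=2 scan→box=[10,12)
i=11: min(r-i=1, Z[1]=0)=0; Z[11]=0
i=12: fresh scan; Z[12]=0
i=13: fresh scan; Z[13]=2 scan→box=[13,15)
i=14: min(r-i=1, Z[1]=0)=0; Z[14]=0
i=15: fresh scan; Z[15]=0
i=16: fresh scan; Z[16]=0
i=17: fresh scan; Z[17]=1 scan→box=[17,18)
i=18: fresh scan; Z[18]=0
i=19: fresh scan; Z[19]=0
i=20: fresh scan; Z[20]=0
i=21: fresh scan; Z[21]=0
i=22: fresh scan; Z[22]=0
i=23: fresh scan; Z[23]=1 scan→box=[23,24)
i=24: fresh scan; Z[24]=0
i=25: fresh scan; Z[25]=1 scan→box=[25,26)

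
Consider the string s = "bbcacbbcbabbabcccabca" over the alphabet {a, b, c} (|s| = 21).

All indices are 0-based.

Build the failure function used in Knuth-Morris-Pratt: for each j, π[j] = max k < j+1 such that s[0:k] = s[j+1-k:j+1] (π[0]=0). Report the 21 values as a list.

π[0] = 0
j=1 s[j]='b': π[1]=1 (border 'b')
j=2 s[j]='c': k: 1→0; π[2]=0 (border '')
j=3 s[j]='a': π[3]=0 (border '')
j=4 s[j]='c': π[4]=0 (border '')
j=5 s[j]='b': π[5]=1 (border 'b')
j=6 s[j]='b': π[6]=2 (border 'bb')
j=7 s[j]='c': π[7]=3 (border 'bbc')
j=8 s[j]='b': k: 3→0; π[8]=1 (border 'b')
j=9 s[j]='a': k: 1→0; π[9]=0 (border '')
j=10 s[j]='b': π[10]=1 (border 'b')
j=11 s[j]='b': π[11]=2 (border 'bb')
j=12 s[j]='a': k: 2→1→0; π[12]=0 (border '')
j=13 s[j]='b': π[13]=1 (border 'b')
j=14 s[j]='c': k: 1→0; π[14]=0 (border '')
j=15 s[j]='c': π[15]=0 (border '')
j=16 s[j]='c': π[16]=0 (border '')
j=17 s[j]='a': π[17]=0 (border '')
j=18 s[j]='b': π[18]=1 (border 'b')
j=19 s[j]='c': k: 1→0; π[19]=0 (border '')
j=20 s[j]='a': π[20]=0 (border '')

[0, 1, 0, 0, 0, 1, 2, 3, 1, 0, 1, 2, 0, 1, 0, 0, 0, 0, 1, 0, 0]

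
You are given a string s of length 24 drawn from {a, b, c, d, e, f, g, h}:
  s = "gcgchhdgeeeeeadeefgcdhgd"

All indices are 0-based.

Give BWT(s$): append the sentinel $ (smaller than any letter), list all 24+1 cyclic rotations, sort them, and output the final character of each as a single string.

rank  rotation                   last
    0  $gcgchhdgeeeeeadeefgcdhgd  d
    1  adeefgcdhgd$gcgchhdgeeeee  e
    2  cdhgd$gcgchhdgeeeeeadeefg  g
    3  cgchhdgeeeeeadeefgcdhgd$g  g
    4  chhdgeeeeeadeefgcdhgd$gcg  g
    5  d$gcgchhdgeeeeeadeefgcdhg  g
    6  deefgcdhgd$gcgchhdgeeeeea  a
    7  dgeeeeeadeefgcdhgd$gcgchh  h
    8  dhgd$gcgchhdgeeeeeadeefgc  c
    9  eadeefgcdhgd$gcgchhdgeeee  e
   10  eeadeefgcdhgd$gcgchhdgeee  e
   11  eeeadeefgcdhgd$gcgchhdgee  e
   12  eeeeadeefgcdhgd$gcgchhdge  e
   13  eeeeeadeefgcdhgd$gcgchhdg  g
   14  eefgcdhgd$gcgchhdgeeeeead  d
   15  efgcdhgd$gcgchhdgeeeeeade  e
   16  fgcdhgd$gcgchhdgeeeeeadee  e
   17  gcdhgd$gcgchhdgeeeeeadeef  f
   18  gcgchhdgeeeeeadeefgcdhgd$  $
   19  gchhdgeeeeeadeefgcdhgd$gc  c
   20  gd$gcgchhdgeeeeeadeefgcdh  h
   21  geeeeeadeefgcdhgd$gcgchhd  d
   22  hdgeeeeeadeefgcdhgd$gcgch  h
   23  hgd$gcgchhdgeeeeeadeefgcd  d
   24  hhdgeeeeeadeefgcdhgd$gcgc  c

deggggahceeeegdeef$chdhdc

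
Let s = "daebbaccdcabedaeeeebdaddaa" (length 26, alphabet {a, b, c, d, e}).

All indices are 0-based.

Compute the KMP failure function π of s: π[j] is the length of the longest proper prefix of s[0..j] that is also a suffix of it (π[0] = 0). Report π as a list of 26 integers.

π[0] = 0
j=1 s[j]='a': π[1]=0 (border '')
j=2 s[j]='e': π[2]=0 (border '')
j=3 s[j]='b': π[3]=0 (border '')
j=4 s[j]='b': π[4]=0 (border '')
j=5 s[j]='a': π[5]=0 (border '')
j=6 s[j]='c': π[6]=0 (border '')
j=7 s[j]='c': π[7]=0 (border '')
j=8 s[j]='d': π[8]=1 (border 'd')
j=9 s[j]='c': k: 1→0; π[9]=0 (border '')
j=10 s[j]='a': π[10]=0 (border '')
j=11 s[j]='b': π[11]=0 (border '')
j=12 s[j]='e': π[12]=0 (border '')
j=13 s[j]='d': π[13]=1 (border 'd')
j=14 s[j]='a': π[14]=2 (border 'da')
j=15 s[j]='e': π[15]=3 (border 'dae')
j=16 s[j]='e': k: 3→0; π[16]=0 (border '')
j=17 s[j]='e': π[17]=0 (border '')
j=18 s[j]='e': π[18]=0 (border '')
j=19 s[j]='b': π[19]=0 (border '')
j=20 s[j]='d': π[20]=1 (border 'd')
j=21 s[j]='a': π[21]=2 (border 'da')
j=22 s[j]='d': k: 2→0; π[22]=1 (border 'd')
j=23 s[j]='d': k: 1→0; π[23]=1 (border 'd')
j=24 s[j]='a': π[24]=2 (border 'da')
j=25 s[j]='a': k: 2→0; π[25]=0 (border '')

[0, 0, 0, 0, 0, 0, 0, 0, 1, 0, 0, 0, 0, 1, 2, 3, 0, 0, 0, 0, 1, 2, 1, 1, 2, 0]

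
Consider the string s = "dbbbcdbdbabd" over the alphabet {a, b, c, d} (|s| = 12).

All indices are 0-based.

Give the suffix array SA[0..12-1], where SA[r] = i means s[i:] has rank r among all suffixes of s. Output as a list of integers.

sorted suffixes:
  #0 SA[0]=9  'abd'
  #1 SA[1]=8  'babd'
  #2 SA[2]=1  'bbbcdbdbabd'
  #3 SA[3]=2  'bbcdbdbabd'
  #4 SA[4]=3  'bcdbdbabd'
  #5 SA[5]=10  'bd'
  #6 SA[6]=6  'bdbabd'
  #7 SA[7]=4  'cdbdbabd'
  #8 SA[8]=11  'd'
  #9 SA[9]=7  'dbabd'
  #10 SA[10]=0  'dbbbcdbdbabd'
  #11 SA[11]=5  'dbdbabd'

[9, 8, 1, 2, 3, 10, 6, 4, 11, 7, 0, 5]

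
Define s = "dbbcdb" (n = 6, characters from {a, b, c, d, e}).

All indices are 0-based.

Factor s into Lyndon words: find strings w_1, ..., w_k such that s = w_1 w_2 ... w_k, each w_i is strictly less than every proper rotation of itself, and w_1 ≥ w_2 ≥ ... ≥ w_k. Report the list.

["d", "bbcd", "b"]

emit factor 1: 'd' (i=0, period=1)
emit factor 2: 'bbcd' (i=1, period=4)
emit factor 3: 'b' (i=5, period=1)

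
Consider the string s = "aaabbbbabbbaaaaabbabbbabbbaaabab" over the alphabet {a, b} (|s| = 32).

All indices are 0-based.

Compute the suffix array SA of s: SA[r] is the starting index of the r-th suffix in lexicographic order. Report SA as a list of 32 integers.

sorted suffixes:
  #0 SA[0]=11  'aaaaabbabbbabbbaaabab'
  #1 SA[1]=12  'aaaabbabbbabbbaaabab'
  #2 SA[2]=26  'aaabab'
  #3 SA[3]=13  'aaabbabbbabbbaaabab'
  #4 SA[4]=0  'aaabbbbabbbaaaaabbabbbabbbaaabab'
  #5 SA[5]=27  'aabab'
  #6 SA[6]=14  'aabbabbbabbbaaabab'
  #7 SA[7]=1  'aabbbbabbbaaaaabbabbbabbbaaabab'
  #8 SA[8]=30  'ab'
  #9 SA[9]=28  'abab'
  #10 SA[10]=15  'abbabbbabbbaaabab'
  #11 SA[11]=7  'abbbaaaaabbabbbabbbaaabab'
  #12 SA[12]=22  'abbbaaabab'
  #13 SA[13]=18  'abbbabbbaaabab'
  #14 SA[14]=2  'abbbbabbbaaaaabbabbbabbbaaabab'
  #15 SA[15]=31  'b'
  #16 SA[16]=10  'baaaaabbabbbabbbaaabab'
  #17 SA[17]=25  'baaabab'
  #18 SA[18]=29  'bab'
  #19 SA[19]=6  'babbbaaaaabbabbbabbbaaabab'
  #20 SA[20]=21  'babbbaaabab'
  #21 SA[21]=17  'babbbabbbaaabab'
  #22 SA[22]=9  'bbaaaaabbabbbabbbaaabab'
  #23 SA[23]=24  'bbaaabab'
  #24 SA[24]=5  'bbabbbaaaaabbabbbabbbaaabab'
  #25 SA[25]=20  'bbabbbaaabab'
  #26 SA[26]=16  'bbabbbabbbaaabab'
  #27 SA[27]=8  'bbbaaaaabbabbbabbbaaabab'
  #28 SA[28]=23  'bbbaaabab'
  #29 SA[29]=4  'bbbabbbaaaaabbabbbabbbaaabab'
  #30 SA[30]=19  'bbbabbbaaabab'
  #31 SA[31]=3  'bbbbabbbaaaaabbabbbabbbaaabab'

[11, 12, 26, 13, 0, 27, 14, 1, 30, 28, 15, 7, 22, 18, 2, 31, 10, 25, 29, 6, 21, 17, 9, 24, 5, 20, 16, 8, 23, 4, 19, 3]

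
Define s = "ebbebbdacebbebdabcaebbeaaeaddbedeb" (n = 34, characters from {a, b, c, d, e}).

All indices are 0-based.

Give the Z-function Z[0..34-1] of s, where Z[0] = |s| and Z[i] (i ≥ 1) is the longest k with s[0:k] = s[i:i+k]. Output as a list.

[34, 0, 0, 3, 0, 0, 0, 0, 0, 5, 0, 0, 2, 0, 0, 0, 0, 0, 0, 4, 0, 0, 1, 0, 0, 1, 0, 0, 0, 0, 1, 0, 2, 0]

Z[0]=34
i=1: fresh scan; Z[1]=0
i=2: fresh scan; Z[2]=0
i=3: fresh scan; Z[3]=3 grow→box=[3,6)
i=4: min(r-i=2, Z[1]=0)=0; Z[4]=0
i=5: min(r-i=1, Z[2]=0)=0; Z[5]=0
i=6: fresh scan; Z[6]=0
i=7: fresh scan; Z[7]=0
i=8: fresh scan; Z[8]=0
i=9: fresh scan; Z[9]=5 grow→box=[9,14)
i=10: min(r-i=4, Z[1]=0)=0; Z[10]=0
i=11: min(r-i=3, Z[2]=0)=0; Z[11]=0
i=12: min(r-i=2, Z[3]=3)=2; Z[12]=2
i=13: min(r-i=1, Z[4]=0)=0; Z[13]=0
i=14: fresh scan; Z[14]=0
i=15: fresh scan; Z[15]=0
i=16: fresh scan; Z[16]=0
i=17: fresh scan; Z[17]=0
i=18: fresh scan; Z[18]=0
i=19: fresh scan; Z[19]=4 grow→box=[19,23)
i=20: min(r-i=3, Z[1]=0)=0; Z[20]=0
i=21: min(r-i=2, Z[2]=0)=0; Z[21]=0
i=22: min(r-i=1, Z[3]=3)=1; Z[22]=1
i=23: fresh scan; Z[23]=0
i=24: fresh scan; Z[24]=0
i=25: fresh scan; Z[25]=1 grow→box=[25,26)
i=26: fresh scan; Z[26]=0
i=27: fresh scan; Z[27]=0
i=28: fresh scan; Z[28]=0
i=29: fresh scan; Z[29]=0
i=30: fresh scan; Z[30]=1 grow→box=[30,31)
i=31: fresh scan; Z[31]=0
i=32: fresh scan; Z[32]=2 grow→box=[32,34)
i=33: min(r-i=1, Z[1]=0)=0; Z[33]=0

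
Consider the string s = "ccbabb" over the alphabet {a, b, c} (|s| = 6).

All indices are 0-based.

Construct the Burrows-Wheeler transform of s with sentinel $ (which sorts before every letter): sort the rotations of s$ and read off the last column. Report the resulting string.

rank  rotation last
    0  $ccbabb  b
    1  abb$ccb  b
    2  b$ccbab  b
    3  babb$cc  c
    4  bb$ccba  a
    5  cbabb$c  c
    6  ccbabb$  $

bbbcac$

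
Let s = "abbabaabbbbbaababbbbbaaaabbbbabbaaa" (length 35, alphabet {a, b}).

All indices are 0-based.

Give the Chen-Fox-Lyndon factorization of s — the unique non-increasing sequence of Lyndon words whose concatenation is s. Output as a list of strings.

["abb", "ab", "aabbbbb", "aababbbbb", "aaaabbbbabb", "a", "a", "a"]

emit factor 1: 'abb' (i=0, period=3)
emit factor 2: 'ab' (i=3, period=2)
emit factor 3: 'aabbbbb' (i=5, period=7)
emit factor 4: 'aababbbbb' (i=12, period=9)
emit factor 5: 'aaaabbbbabb' (i=21, period=11)
emit factor 6: 'a' (i=32, period=1)
emit factor 7: 'a' (i=33, period=1)
emit factor 8: 'a' (i=34, period=1)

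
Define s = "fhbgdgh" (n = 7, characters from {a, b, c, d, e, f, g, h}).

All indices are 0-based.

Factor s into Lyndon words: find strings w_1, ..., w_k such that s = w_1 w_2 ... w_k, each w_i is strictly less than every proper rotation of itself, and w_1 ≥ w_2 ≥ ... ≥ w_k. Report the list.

["fh", "bgdgh"]

emit factor 1: 'fh' (i=0, period=2)
emit factor 2: 'bgdgh' (i=2, period=5)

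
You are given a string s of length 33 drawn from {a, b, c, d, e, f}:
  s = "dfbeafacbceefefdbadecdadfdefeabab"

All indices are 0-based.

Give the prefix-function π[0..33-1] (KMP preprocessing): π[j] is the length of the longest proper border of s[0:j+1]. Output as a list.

π[0] = 0
j=1 s[j]='f': π[1]=0 (border '')
j=2 s[j]='b': π[2]=0 (border '')
j=3 s[j]='e': π[3]=0 (border '')
j=4 s[j]='a': π[4]=0 (border '')
j=5 s[j]='f': π[5]=0 (border '')
j=6 s[j]='a': π[6]=0 (border '')
j=7 s[j]='c': π[7]=0 (border '')
j=8 s[j]='b': π[8]=0 (border '')
j=9 s[j]='c': π[9]=0 (border '')
j=10 s[j]='e': π[10]=0 (border '')
j=11 s[j]='e': π[11]=0 (border '')
j=12 s[j]='f': π[12]=0 (border '')
j=13 s[j]='e': π[13]=0 (border '')
j=14 s[j]='f': π[14]=0 (border '')
j=15 s[j]='d': π[15]=1 (border 'd')
j=16 s[j]='b': k: 1→0; π[16]=0 (border '')
j=17 s[j]='a': π[17]=0 (border '')
j=18 s[j]='d': π[18]=1 (border 'd')
j=19 s[j]='e': k: 1→0; π[19]=0 (border '')
j=20 s[j]='c': π[20]=0 (border '')
j=21 s[j]='d': π[21]=1 (border 'd')
j=22 s[j]='a': k: 1→0; π[22]=0 (border '')
j=23 s[j]='d': π[23]=1 (border 'd')
j=24 s[j]='f': π[24]=2 (border 'df')
j=25 s[j]='d': k: 2→0; π[25]=1 (border 'd')
j=26 s[j]='e': k: 1→0; π[26]=0 (border '')
j=27 s[j]='f': π[27]=0 (border '')
j=28 s[j]='e': π[28]=0 (border '')
j=29 s[j]='a': π[29]=0 (border '')
j=30 s[j]='b': π[30]=0 (border '')
j=31 s[j]='a': π[31]=0 (border '')
j=32 s[j]='b': π[32]=0 (border '')

[0, 0, 0, 0, 0, 0, 0, 0, 0, 0, 0, 0, 0, 0, 0, 1, 0, 0, 1, 0, 0, 1, 0, 1, 2, 1, 0, 0, 0, 0, 0, 0, 0]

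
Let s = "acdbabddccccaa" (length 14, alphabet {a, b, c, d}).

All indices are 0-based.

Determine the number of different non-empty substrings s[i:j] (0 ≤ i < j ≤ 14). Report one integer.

92

sorted suffixes:
  #0 SA[0]=13  'a'
  #1 SA[1]=12  'aa'
  #2 SA[2]=4  'abddccccaa'
  #3 SA[3]=0  'acdbabddccccaa'
  #4 SA[4]=3  'babddccccaa'
  #5 SA[5]=5  'bddccccaa'
  #6 SA[6]=11  'caa'
  #7 SA[7]=10  'ccaa'
  #8 SA[8]=9  'cccaa'
  #9 SA[9]=8  'ccccaa'
  #10 SA[10]=1  'cdbabddccccaa'
  #11 SA[11]=2  'dbabddccccaa'
  #12 SA[12]=7  'dccccaa'
  #13 SA[13]=6  'ddccccaa'

SA = [13, 12, 4, 0, 3, 5, 11, 10, 9, 8, 1, 2, 7, 6]
[i] adj suffixes → lcp
  [1] 13/12 → 1 ('a')
  [2] 12/4 → 1 ('a')
  [3] 4/0 → 1 ('a')
  [4] 0/3 → 0 ('')
  [5] 3/5 → 1 ('b')
  [6] 5/11 → 0 ('')
  [7] 11/10 → 1 ('c')
  [8] 10/9 → 2 ('cc')
  [9] 9/8 → 3 ('ccc')
  [10] 8/1 → 1 ('c')
  [11] 1/2 → 0 ('')
  [12] 2/7 → 1 ('d')
  [13] 7/6 → 1 ('d')

n(n+1)/2 = 14·15/2 = 105
Σ LCP = 0 + 1 + 1 + 1 + 0 + 1 + 0 + 1 + 2 + 3 + 1 + 0 + 1 + 1 = 13
distinct = 105 − 13 = 92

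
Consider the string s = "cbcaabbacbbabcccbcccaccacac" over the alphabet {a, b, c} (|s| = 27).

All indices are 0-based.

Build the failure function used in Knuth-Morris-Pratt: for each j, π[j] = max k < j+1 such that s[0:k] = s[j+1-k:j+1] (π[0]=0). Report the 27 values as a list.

π[0] = 0
j=1 s[j]='b': π[1]=0 (border '')
j=2 s[j]='c': π[2]=1 (border 'c')
j=3 s[j]='a': k: 1→0; π[3]=0 (border '')
j=4 s[j]='a': π[4]=0 (border '')
j=5 s[j]='b': π[5]=0 (border '')
j=6 s[j]='b': π[6]=0 (border '')
j=7 s[j]='a': π[7]=0 (border '')
j=8 s[j]='c': π[8]=1 (border 'c')
j=9 s[j]='b': π[9]=2 (border 'cb')
j=10 s[j]='b': k: 2→0; π[10]=0 (border '')
j=11 s[j]='a': π[11]=0 (border '')
j=12 s[j]='b': π[12]=0 (border '')
j=13 s[j]='c': π[13]=1 (border 'c')
j=14 s[j]='c': k: 1→0; π[14]=1 (border 'c')
j=15 s[j]='c': k: 1→0; π[15]=1 (border 'c')
j=16 s[j]='b': π[16]=2 (border 'cb')
j=17 s[j]='c': π[17]=3 (border 'cbc')
j=18 s[j]='c': k: 3→1→0; π[18]=1 (border 'c')
j=19 s[j]='c': k: 1→0; π[19]=1 (border 'c')
j=20 s[j]='a': k: 1→0; π[20]=0 (border '')
j=21 s[j]='c': π[21]=1 (border 'c')
j=22 s[j]='c': k: 1→0; π[22]=1 (border 'c')
j=23 s[j]='a': k: 1→0; π[23]=0 (border '')
j=24 s[j]='c': π[24]=1 (border 'c')
j=25 s[j]='a': k: 1→0; π[25]=0 (border '')
j=26 s[j]='c': π[26]=1 (border 'c')

[0, 0, 1, 0, 0, 0, 0, 0, 1, 2, 0, 0, 0, 1, 1, 1, 2, 3, 1, 1, 0, 1, 1, 0, 1, 0, 1]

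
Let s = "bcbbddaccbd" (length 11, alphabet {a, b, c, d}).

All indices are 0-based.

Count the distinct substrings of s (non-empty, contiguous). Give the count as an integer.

rank→(start, suffix):
  0 → (6, 'accbd')
  1 → (2, 'bbddaccbd')
  2 → (0, 'bcbbddaccbd')
  3 → (9, 'bd')
  4 → (3, 'bddaccbd')
  5 → (1, 'cbbddaccbd')
  6 → (8, 'cbd')
  7 → (7, 'ccbd')
  8 → (10, 'd')
  9 → (5, 'daccbd')
  10 → (4, 'ddaccbd')

SA = [6, 2, 0, 9, 3, 1, 8, 7, 10, 5, 4]
i: (SA[i-1],SA[i]) lcp shared
  1: (6,2) 0 ''
  2: (2,0) 1 'b'
  3: (0,9) 1 'b'
  4: (9,3) 2 'bd'
  5: (3,1) 0 ''
  6: (1,8) 2 'cb'
  7: (8,7) 1 'c'
  8: (7,10) 0 ''
  9: (10,5) 1 'd'
  10: (5,4) 1 'd'

n(n+1)/2 = 11·12/2 = 66
Σ LCP = 0 + 0 + 1 + 1 + 2 + 0 + 2 + 1 + 0 + 1 + 1 = 9
distinct = 66 − 9 = 57

57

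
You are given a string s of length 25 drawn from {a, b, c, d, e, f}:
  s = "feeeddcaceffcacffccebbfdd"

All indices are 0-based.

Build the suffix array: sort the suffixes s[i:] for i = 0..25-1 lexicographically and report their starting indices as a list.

[7, 13, 20, 21, 6, 12, 17, 18, 8, 14, 24, 5, 23, 4, 19, 3, 2, 1, 9, 11, 16, 22, 0, 10, 15]

sorted suffixes:
  #0 SA[0]=7  'aceffcacffccebbfdd'
  #1 SA[1]=13  'acffccebbfdd'
  #2 SA[2]=20  'bbfdd'
  #3 SA[3]=21  'bfdd'
  #4 SA[4]=6  'caceffcacffccebbfdd'
  #5 SA[5]=12  'cacffccebbfdd'
  #6 SA[6]=17  'ccebbfdd'
  #7 SA[7]=18  'cebbfdd'
  #8 SA[8]=8  'ceffcacffccebbfdd'
  #9 SA[9]=14  'cffccebbfdd'
  #10 SA[10]=24  'd'
  #11 SA[11]=5  'dcaceffcacffccebbfdd'
  #12 SA[12]=23  'dd'
  #13 SA[13]=4  'ddcaceffcacffccebbfdd'
  #14 SA[14]=19  'ebbfdd'
  #15 SA[15]=3  'eddcaceffcacffccebbfdd'
  #16 SA[16]=2  'eeddcaceffcacffccebbfdd'
  #17 SA[17]=1  'eeeddcaceffcacffccebbfdd'
  #18 SA[18]=9  'effcacffccebbfdd'
  #19 SA[19]=11  'fcacffccebbfdd'
  #20 SA[20]=16  'fccebbfdd'
  #21 SA[21]=22  'fdd'
  #22 SA[22]=0  'feeeddcaceffcacffccebbfdd'
  #23 SA[23]=10  'ffcacffccebbfdd'
  #24 SA[24]=15  'ffccebbfdd'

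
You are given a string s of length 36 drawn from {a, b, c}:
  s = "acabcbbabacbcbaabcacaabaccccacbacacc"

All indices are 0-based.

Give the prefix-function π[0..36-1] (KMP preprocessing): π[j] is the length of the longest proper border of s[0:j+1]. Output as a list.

[0, 0, 1, 0, 0, 0, 0, 1, 0, 1, 2, 0, 0, 0, 1, 1, 0, 0, 1, 2, 3, 1, 0, 1, 2, 0, 0, 0, 1, 2, 0, 1, 2, 3, 2, 0]

π[0] = 0
j=1 s[j]='c': π[1]=0 (border '')
j=2 s[j]='a': π[2]=1 (border 'a')
j=3 s[j]='b': k: 1→0; π[3]=0 (border '')
j=4 s[j]='c': π[4]=0 (border '')
j=5 s[j]='b': π[5]=0 (border '')
j=6 s[j]='b': π[6]=0 (border '')
j=7 s[j]='a': π[7]=1 (border 'a')
j=8 s[j]='b': k: 1→0; π[8]=0 (border '')
j=9 s[j]='a': π[9]=1 (border 'a')
j=10 s[j]='c': π[10]=2 (border 'ac')
j=11 s[j]='b': k: 2→0; π[11]=0 (border '')
j=12 s[j]='c': π[12]=0 (border '')
j=13 s[j]='b': π[13]=0 (border '')
j=14 s[j]='a': π[14]=1 (border 'a')
j=15 s[j]='a': k: 1→0; π[15]=1 (border 'a')
j=16 s[j]='b': k: 1→0; π[16]=0 (border '')
j=17 s[j]='c': π[17]=0 (border '')
j=18 s[j]='a': π[18]=1 (border 'a')
j=19 s[j]='c': π[19]=2 (border 'ac')
j=20 s[j]='a': π[20]=3 (border 'aca')
j=21 s[j]='a': k: 3→1→0; π[21]=1 (border 'a')
j=22 s[j]='b': k: 1→0; π[22]=0 (border '')
j=23 s[j]='a': π[23]=1 (border 'a')
j=24 s[j]='c': π[24]=2 (border 'ac')
j=25 s[j]='c': k: 2→0; π[25]=0 (border '')
j=26 s[j]='c': π[26]=0 (border '')
j=27 s[j]='c': π[27]=0 (border '')
j=28 s[j]='a': π[28]=1 (border 'a')
j=29 s[j]='c': π[29]=2 (border 'ac')
j=30 s[j]='b': k: 2→0; π[30]=0 (border '')
j=31 s[j]='a': π[31]=1 (border 'a')
j=32 s[j]='c': π[32]=2 (border 'ac')
j=33 s[j]='a': π[33]=3 (border 'aca')
j=34 s[j]='c': k: 3→1; π[34]=2 (border 'ac')
j=35 s[j]='c': k: 2→0; π[35]=0 (border '')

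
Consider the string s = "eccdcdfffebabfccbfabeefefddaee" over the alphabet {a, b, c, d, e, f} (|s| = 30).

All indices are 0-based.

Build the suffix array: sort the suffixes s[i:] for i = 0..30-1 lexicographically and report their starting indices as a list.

[18, 11, 27, 10, 19, 16, 12, 15, 14, 1, 2, 4, 26, 3, 25, 5, 29, 9, 0, 28, 20, 23, 21, 17, 13, 24, 8, 22, 7, 6]

sorted suffixes:
  #0 SA[0]=18  'abeefefddaee'
  #1 SA[1]=11  'abfccbfabeefefddaee'
  #2 SA[2]=27  'aee'
  #3 SA[3]=10  'babfccbfabeefefddaee'
  #4 SA[4]=19  'beefefddaee'
  #5 SA[5]=16  'bfabeefefddaee'
  #6 SA[6]=12  'bfccbfabeefefddaee'
  #7 SA[7]=15  'cbfabeefefddaee'
  #8 SA[8]=14  'ccbfabeefefddaee'
  #9 SA[9]=1  'ccdcdfffebabfccbfabeefefddaee'
  #10 SA[10]=2  'cdcdfffebabfccbfabeefefddaee'
  #11 SA[11]=4  'cdfffebabfccbfabeefefddaee'
  #12 SA[12]=26  'daee'
  #13 SA[13]=3  'dcdfffebabfccbfabeefefddaee'
  #14 SA[14]=25  'ddaee'
  #15 SA[15]=5  'dfffebabfccbfabeefefddaee'
  #16 SA[16]=29  'e'
  #17 SA[17]=9  'ebabfccbfabeefefddaee'
  #18 SA[18]=0  'eccdcdfffebabfccbfabeefefddaee'
  #19 SA[19]=28  'ee'
  #20 SA[20]=20  'eefefddaee'
  #21 SA[21]=23  'efddaee'
  #22 SA[22]=21  'efefddaee'
  #23 SA[23]=17  'fabeefefddaee'
  #24 SA[24]=13  'fccbfabeefefddaee'
  #25 SA[25]=24  'fddaee'
  #26 SA[26]=8  'febabfccbfabeefefddaee'
  #27 SA[27]=22  'fefddaee'
  #28 SA[28]=7  'ffebabfccbfabeefefddaee'
  #29 SA[29]=6  'fffebabfccbfabeefefddaee'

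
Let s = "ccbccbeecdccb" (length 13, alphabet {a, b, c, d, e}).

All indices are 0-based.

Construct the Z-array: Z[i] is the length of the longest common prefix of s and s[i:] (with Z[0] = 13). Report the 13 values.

[13, 1, 0, 3, 1, 0, 0, 0, 1, 0, 3, 1, 0]

Z[0]=13
i=1: fresh scan; Z[1]=1 scan→box=[1,2)
i=2: fresh scan; Z[2]=0
i=3: fresh scan; Z[3]=3 scan→box=[3,6)
i=4: min(r-i=2, Z[1]=1)=1; Z[4]=1
i=5: min(r-i=1, Z[2]=0)=0; Z[5]=0
i=6: fresh scan; Z[6]=0
i=7: fresh scan; Z[7]=0
i=8: fresh scan; Z[8]=1 scan→box=[8,9)
i=9: fresh scan; Z[9]=0
i=10: fresh scan; Z[10]=3 scan→box=[10,13)
i=11: min(r-i=2, Z[1]=1)=1; Z[11]=1
i=12: min(r-i=1, Z[2]=0)=0; Z[12]=0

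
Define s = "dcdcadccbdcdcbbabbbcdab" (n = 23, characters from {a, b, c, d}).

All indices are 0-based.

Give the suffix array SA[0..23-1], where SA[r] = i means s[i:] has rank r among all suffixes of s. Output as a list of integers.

[21, 15, 4, 22, 14, 13, 16, 17, 18, 8, 3, 12, 7, 6, 19, 1, 10, 20, 2, 11, 5, 0, 9]

sorted suffixes:
  #0 SA[0]=21  'ab'
  #1 SA[1]=15  'abbbcdab'
  #2 SA[2]=4  'adccbdcdcbbabbbcdab'
  #3 SA[3]=22  'b'
  #4 SA[4]=14  'babbbcdab'
  #5 SA[5]=13  'bbabbbcdab'
  #6 SA[6]=16  'bbbcdab'
  #7 SA[7]=17  'bbcdab'
  #8 SA[8]=18  'bcdab'
  #9 SA[9]=8  'bdcdcbbabbbcdab'
  #10 SA[10]=3  'cadccbdcdcbbabbbcdab'
  #11 SA[11]=12  'cbbabbbcdab'
  #12 SA[12]=7  'cbdcdcbbabbbcdab'
  #13 SA[13]=6  'ccbdcdcbbabbbcdab'
  #14 SA[14]=19  'cdab'
  #15 SA[15]=1  'cdcadccbdcdcbbabbbcdab'
  #16 SA[16]=10  'cdcbbabbbcdab'
  #17 SA[17]=20  'dab'
  #18 SA[18]=2  'dcadccbdcdcbbabbbcdab'
  #19 SA[19]=11  'dcbbabbbcdab'
  #20 SA[20]=5  'dccbdcdcbbabbbcdab'
  #21 SA[21]=0  'dcdcadccbdcdcbbabbbcdab'
  #22 SA[22]=9  'dcdcbbabbbcdab'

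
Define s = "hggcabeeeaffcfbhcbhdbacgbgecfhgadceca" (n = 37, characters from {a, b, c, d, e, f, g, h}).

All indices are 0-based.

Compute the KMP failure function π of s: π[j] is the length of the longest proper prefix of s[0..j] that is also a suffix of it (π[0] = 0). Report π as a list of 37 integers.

[0, 0, 0, 0, 0, 0, 0, 0, 0, 0, 0, 0, 0, 0, 0, 1, 0, 0, 1, 0, 0, 0, 0, 0, 0, 0, 0, 0, 0, 1, 2, 0, 0, 0, 0, 0, 0]

π[0] = 0
j=1 s[j]='g': π[1]=0 (border '')
j=2 s[j]='g': π[2]=0 (border '')
j=3 s[j]='c': π[3]=0 (border '')
j=4 s[j]='a': π[4]=0 (border '')
j=5 s[j]='b': π[5]=0 (border '')
j=6 s[j]='e': π[6]=0 (border '')
j=7 s[j]='e': π[7]=0 (border '')
j=8 s[j]='e': π[8]=0 (border '')
j=9 s[j]='a': π[9]=0 (border '')
j=10 s[j]='f': π[10]=0 (border '')
j=11 s[j]='f': π[11]=0 (border '')
j=12 s[j]='c': π[12]=0 (border '')
j=13 s[j]='f': π[13]=0 (border '')
j=14 s[j]='b': π[14]=0 (border '')
j=15 s[j]='h': π[15]=1 (border 'h')
j=16 s[j]='c': k: 1→0; π[16]=0 (border '')
j=17 s[j]='b': π[17]=0 (border '')
j=18 s[j]='h': π[18]=1 (border 'h')
j=19 s[j]='d': k: 1→0; π[19]=0 (border '')
j=20 s[j]='b': π[20]=0 (border '')
j=21 s[j]='a': π[21]=0 (border '')
j=22 s[j]='c': π[22]=0 (border '')
j=23 s[j]='g': π[23]=0 (border '')
j=24 s[j]='b': π[24]=0 (border '')
j=25 s[j]='g': π[25]=0 (border '')
j=26 s[j]='e': π[26]=0 (border '')
j=27 s[j]='c': π[27]=0 (border '')
j=28 s[j]='f': π[28]=0 (border '')
j=29 s[j]='h': π[29]=1 (border 'h')
j=30 s[j]='g': π[30]=2 (border 'hg')
j=31 s[j]='a': k: 2→0; π[31]=0 (border '')
j=32 s[j]='d': π[32]=0 (border '')
j=33 s[j]='c': π[33]=0 (border '')
j=34 s[j]='e': π[34]=0 (border '')
j=35 s[j]='c': π[35]=0 (border '')
j=36 s[j]='a': π[36]=0 (border '')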